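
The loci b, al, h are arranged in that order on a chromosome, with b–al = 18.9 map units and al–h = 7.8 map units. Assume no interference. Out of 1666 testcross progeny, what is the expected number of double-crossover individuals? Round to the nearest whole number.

25

Map distances give recombination frequencies of 0.189 and 0.078 for the two intervals.
With no interference, expected double-crossover frequency = 0.189 × 0.078 = 0.01474.
Expected number = 0.01474 × 1666 = 24.56 ≈ 25.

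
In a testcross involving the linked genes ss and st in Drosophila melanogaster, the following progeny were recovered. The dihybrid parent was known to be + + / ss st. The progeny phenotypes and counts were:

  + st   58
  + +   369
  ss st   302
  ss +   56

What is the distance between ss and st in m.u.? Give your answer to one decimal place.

The recombinant classes are + st and ss +: 58 + 56 = 114.
Recombination frequency = 114/785 = 0.1452 ≈ 14.5%, i.e. 14.5 m.u.

14.5 m.u.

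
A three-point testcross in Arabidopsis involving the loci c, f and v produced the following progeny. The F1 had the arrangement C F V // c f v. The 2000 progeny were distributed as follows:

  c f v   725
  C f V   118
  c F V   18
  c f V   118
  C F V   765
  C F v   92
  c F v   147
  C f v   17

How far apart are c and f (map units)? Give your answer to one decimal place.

15.0 map units

The two rarest classes, c F V and C f v, are the double crossovers. Comparing them with the parentals, only the c allele has switched, so c is the middle locus and the order is f – c – v.
Crossovers in the f–c interval produce the single-crossover classes C f V and c F v (118 + 147 = 265) plus the double crossovers (35).
RF(f–c) = (265 + 35) / 2000 = 300/2000 = 0.1500 → 15.0 map units.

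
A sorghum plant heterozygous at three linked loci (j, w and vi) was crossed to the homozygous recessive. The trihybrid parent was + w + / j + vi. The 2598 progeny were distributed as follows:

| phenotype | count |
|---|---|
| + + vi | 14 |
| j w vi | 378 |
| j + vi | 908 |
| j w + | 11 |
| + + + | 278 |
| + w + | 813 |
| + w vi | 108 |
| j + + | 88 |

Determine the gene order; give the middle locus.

j

The two rarest classes, j w + and + + vi, are the double crossovers. Comparing them with the parentals, only the j allele has switched, so j is the middle locus and the order is w – j – vi.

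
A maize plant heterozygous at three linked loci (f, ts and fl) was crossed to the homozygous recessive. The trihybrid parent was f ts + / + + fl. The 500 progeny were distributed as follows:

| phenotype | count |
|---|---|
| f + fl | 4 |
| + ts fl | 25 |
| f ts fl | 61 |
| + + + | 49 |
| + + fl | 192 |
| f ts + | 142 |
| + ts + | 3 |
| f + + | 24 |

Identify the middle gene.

f

The two rarest classes, + ts + and f + fl, are the double crossovers. Comparing them with the parentals, only the f allele has switched, so f is the middle locus and the order is fl – f – ts.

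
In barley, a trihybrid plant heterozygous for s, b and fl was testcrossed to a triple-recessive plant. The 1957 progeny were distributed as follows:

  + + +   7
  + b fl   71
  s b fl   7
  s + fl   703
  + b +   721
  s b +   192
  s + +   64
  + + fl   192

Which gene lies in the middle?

b

The two most frequent reciprocal classes, s + fl and + b +, are the parental types, so the F1 was s + fl / + b +.
The two rarest classes, s b fl and + + +, are the double crossovers. Comparing them with the parentals, only the b allele has switched, so b is the middle locus and the order is s – b – fl.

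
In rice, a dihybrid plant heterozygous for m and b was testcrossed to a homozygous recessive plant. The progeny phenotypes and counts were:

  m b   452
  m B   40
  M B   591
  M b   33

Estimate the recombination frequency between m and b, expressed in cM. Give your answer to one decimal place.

6.5 cM

The two most frequent classes, M B (591) and m b (452), are the parental types, so the F1 was M B / m b.
The recombinant classes are M b and m B: 33 + 40 = 73.
Recombination frequency = 73/1116 = 0.0654 ≈ 6.5%, i.e. 6.5 cM.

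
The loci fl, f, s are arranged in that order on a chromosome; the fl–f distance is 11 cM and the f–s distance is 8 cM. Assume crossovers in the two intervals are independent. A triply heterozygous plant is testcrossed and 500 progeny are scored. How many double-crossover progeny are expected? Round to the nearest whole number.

Map distances give recombination frequencies of 0.110 and 0.080 for the two intervals.
With no interference, expected double-crossover frequency = 0.110 × 0.080 = 0.00880.
Expected number = 0.00880 × 500 = 4.40 ≈ 4.

4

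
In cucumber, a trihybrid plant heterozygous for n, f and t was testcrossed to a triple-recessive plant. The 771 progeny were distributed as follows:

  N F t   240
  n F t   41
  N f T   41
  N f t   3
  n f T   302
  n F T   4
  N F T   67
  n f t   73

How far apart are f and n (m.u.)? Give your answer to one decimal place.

11.5 m.u.

The two most frequent reciprocal classes, n f T and N F t, are the parental types, so the F1 was n f T / N F t.
The two rarest classes, n F T and N f t, are the double crossovers. Comparing them with the parentals, only the f allele has switched, so f is the middle locus and the order is n – f – t.
Crossovers in the n–f interval produce the single-crossover classes N f T and n F t (41 + 41 = 82) plus the double crossovers (7).
RF(n–f) = (82 + 7) / 771 = 89/771 = 0.1154 → 11.5 m.u.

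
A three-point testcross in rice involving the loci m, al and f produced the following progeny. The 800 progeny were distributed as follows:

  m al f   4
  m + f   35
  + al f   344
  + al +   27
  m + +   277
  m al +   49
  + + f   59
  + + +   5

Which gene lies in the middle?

m

The two most frequent reciprocal classes, + al f and m + +, are the parental types, so the F1 was + al f / m + +.
The two rarest classes, m al f and + + +, are the double crossovers. Comparing them with the parentals, only the m allele has switched, so m is the middle locus and the order is f – m – al.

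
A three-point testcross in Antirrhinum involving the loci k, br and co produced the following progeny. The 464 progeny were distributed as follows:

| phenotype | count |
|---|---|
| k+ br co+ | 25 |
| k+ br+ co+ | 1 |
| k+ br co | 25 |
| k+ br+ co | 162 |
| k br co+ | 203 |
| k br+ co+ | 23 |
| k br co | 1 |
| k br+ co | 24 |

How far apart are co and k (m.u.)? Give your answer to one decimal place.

11.0 m.u.

The two most frequent reciprocal classes, k br co+ and k+ br+ co, are the parental types, so the F1 was k br co+ / k+ br+ co.
The two rarest classes, k br co and k+ br+ co+, are the double crossovers. Comparing them with the parentals, only the co allele has switched, so co is the middle locus and the order is br – co – k.
Crossovers in the co–k interval produce the single-crossover classes k+ br co+ and k br+ co (25 + 24 = 49) plus the double crossovers (2).
RF(co–k) = (49 + 2) / 464 = 51/464 = 0.1099 → 11.0 m.u.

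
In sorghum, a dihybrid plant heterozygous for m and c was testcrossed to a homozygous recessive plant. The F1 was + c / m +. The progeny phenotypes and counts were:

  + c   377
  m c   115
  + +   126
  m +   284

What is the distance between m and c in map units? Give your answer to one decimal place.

The recombinant classes are + + and m c: 126 + 115 = 241.
Recombination frequency = 241/902 = 0.2672 ≈ 26.7%, i.e. 26.7 map units.

26.7 map units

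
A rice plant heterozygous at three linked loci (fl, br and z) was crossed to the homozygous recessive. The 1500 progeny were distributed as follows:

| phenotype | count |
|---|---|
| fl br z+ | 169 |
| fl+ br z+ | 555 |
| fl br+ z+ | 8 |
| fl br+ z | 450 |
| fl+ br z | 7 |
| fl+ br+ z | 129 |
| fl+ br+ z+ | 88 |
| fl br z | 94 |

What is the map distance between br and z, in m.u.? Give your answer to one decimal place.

The two most frequent reciprocal classes, fl br+ z and fl+ br z+, are the parental types, so the F1 was fl br+ z / fl+ br z+.
The two rarest classes, fl br+ z+ and fl+ br z, are the double crossovers. Comparing them with the parentals, only the z allele has switched, so z is the middle locus and the order is fl – z – br.
Crossovers in the z–br interval produce the single-crossover classes fl br z and fl+ br+ z+ (94 + 88 = 182) plus the double crossovers (15).
RF(z–br) = (182 + 15) / 1500 = 197/1500 = 0.1313 → 13.1 m.u.

13.1 m.u.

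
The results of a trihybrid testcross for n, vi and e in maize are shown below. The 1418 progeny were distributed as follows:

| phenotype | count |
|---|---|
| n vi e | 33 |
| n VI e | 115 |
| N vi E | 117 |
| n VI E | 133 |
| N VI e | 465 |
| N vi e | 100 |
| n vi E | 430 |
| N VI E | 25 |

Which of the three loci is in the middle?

The two most frequent reciprocal classes, N VI e and n vi E, are the parental types, so the F1 was N VI e / n vi E.
The two rarest classes, N VI E and n vi e, are the double crossovers. Comparing them with the parentals, only the e allele has switched, so e is the middle locus and the order is n – e – vi.

e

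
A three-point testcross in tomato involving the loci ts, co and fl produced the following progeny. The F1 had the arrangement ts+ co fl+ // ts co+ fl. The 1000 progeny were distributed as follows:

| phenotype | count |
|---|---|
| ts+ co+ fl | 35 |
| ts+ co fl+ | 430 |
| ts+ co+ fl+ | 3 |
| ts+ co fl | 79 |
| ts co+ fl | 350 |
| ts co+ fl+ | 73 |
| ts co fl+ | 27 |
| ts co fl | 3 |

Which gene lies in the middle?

The two rarest classes, ts+ co+ fl+ and ts co fl, are the double crossovers. Comparing them with the parentals, only the co allele has switched, so co is the middle locus and the order is fl – co – ts.

co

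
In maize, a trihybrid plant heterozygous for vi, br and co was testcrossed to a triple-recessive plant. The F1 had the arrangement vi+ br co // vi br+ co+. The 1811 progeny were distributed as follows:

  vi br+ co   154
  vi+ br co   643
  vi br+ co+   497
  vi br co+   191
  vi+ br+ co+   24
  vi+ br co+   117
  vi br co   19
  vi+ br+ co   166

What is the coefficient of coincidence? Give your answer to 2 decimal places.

0.62

The two rarest classes, vi br co and vi+ br+ co+, are the double crossovers. Comparing them with the parentals, only the vi allele has switched, so vi is the middle locus and the order is co – vi – br.
co–vi: (271 + 43)/1811 = 0.1734; vi–br: (357 + 43)/1811 = 0.2209.
Expected DCO frequency = 0.1734 × 0.2209 ≈ 0.03830; observed = 43/1811 ≈ 0.02374.
Coefficient of coincidence = 0.02374/0.03830 ≈ 0.62.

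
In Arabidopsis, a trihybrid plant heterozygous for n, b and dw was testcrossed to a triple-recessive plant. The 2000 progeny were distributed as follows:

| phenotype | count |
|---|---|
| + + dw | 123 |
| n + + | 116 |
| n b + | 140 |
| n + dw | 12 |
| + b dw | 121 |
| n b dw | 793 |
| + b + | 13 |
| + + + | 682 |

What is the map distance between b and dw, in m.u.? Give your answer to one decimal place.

14.4 m.u.

The two most frequent reciprocal classes, + + + and n b dw, are the parental types, so the F1 was + + + / n b dw.
The two rarest classes, + b + and n + dw, are the double crossovers. Comparing them with the parentals, only the b allele has switched, so b is the middle locus and the order is dw – b – n.
Crossovers in the dw–b interval produce the single-crossover classes + + dw and n b + (123 + 140 = 263) plus the double crossovers (25).
RF(dw–b) = (263 + 25) / 2000 = 288/2000 = 0.1440 → 14.4 m.u.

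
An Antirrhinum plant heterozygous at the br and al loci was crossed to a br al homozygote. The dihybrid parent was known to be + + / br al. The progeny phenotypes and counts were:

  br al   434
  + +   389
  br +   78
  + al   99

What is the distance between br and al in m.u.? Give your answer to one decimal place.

17.7 m.u.

The recombinant classes are + al and br +: 99 + 78 = 177.
Recombination frequency = 177/1000 = 0.1770 ≈ 17.7%, i.e. 17.7 m.u.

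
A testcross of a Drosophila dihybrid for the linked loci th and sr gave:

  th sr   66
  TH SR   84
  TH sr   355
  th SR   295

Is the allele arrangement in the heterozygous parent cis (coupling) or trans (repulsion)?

The two most frequent classes are TH sr (355) and th SR (295); these are the parental (non-recombinant) types.
So the F1 carried TH sr on one chromosome and th SR on the other — the recessive alleles are on opposite chromosomes (trans / repulsion).

trans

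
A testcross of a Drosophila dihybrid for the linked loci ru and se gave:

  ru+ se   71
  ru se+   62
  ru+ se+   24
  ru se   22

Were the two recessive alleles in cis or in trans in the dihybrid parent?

The two most frequent classes are ru+ se (71) and ru se+ (62); these are the parental (non-recombinant) types.
So the F1 carried ru+ se on one chromosome and ru se+ on the other — the recessive alleles are on opposite chromosomes (trans / repulsion).

trans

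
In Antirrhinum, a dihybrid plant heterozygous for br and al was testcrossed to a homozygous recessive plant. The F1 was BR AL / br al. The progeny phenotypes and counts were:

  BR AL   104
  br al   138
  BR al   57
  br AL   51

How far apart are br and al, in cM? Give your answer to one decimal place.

30.9 cM

The recombinant classes are BR al and br AL: 57 + 51 = 108.
Recombination frequency = 108/350 = 0.3086 ≈ 30.9%, i.e. 30.9 cM.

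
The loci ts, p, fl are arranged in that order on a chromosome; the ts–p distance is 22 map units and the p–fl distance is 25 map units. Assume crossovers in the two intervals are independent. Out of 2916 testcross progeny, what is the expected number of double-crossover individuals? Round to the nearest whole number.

160

Map distances give recombination frequencies of 0.220 and 0.250 for the two intervals.
With no interference, expected double-crossover frequency = 0.220 × 0.250 = 0.05500.
Expected number = 0.05500 × 2916 = 160.38 ≈ 160.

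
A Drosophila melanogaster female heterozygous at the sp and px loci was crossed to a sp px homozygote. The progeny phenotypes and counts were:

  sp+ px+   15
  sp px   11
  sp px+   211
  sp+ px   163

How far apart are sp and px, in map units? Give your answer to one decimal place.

The two most frequent classes, sp+ px (163) and sp px+ (211), are the parental types, so the F1 was sp+ px / sp px+.
The recombinant classes are sp+ px+ and sp px: 15 + 11 = 26.
Recombination frequency = 26/400 = 0.0650 ≈ 6.5%, i.e. 6.5 map units.

6.5 map units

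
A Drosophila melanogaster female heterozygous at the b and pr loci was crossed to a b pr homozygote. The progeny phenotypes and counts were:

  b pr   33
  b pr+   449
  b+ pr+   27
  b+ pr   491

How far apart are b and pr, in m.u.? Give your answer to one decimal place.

6.0 m.u.

The two most frequent classes, b+ pr (491) and b pr+ (449), are the parental types, so the F1 was b+ pr / b pr+.
The recombinant classes are b+ pr+ and b pr: 27 + 33 = 60.
Recombination frequency = 60/1000 = 0.0600 ≈ 6.0%, i.e. 6.0 m.u.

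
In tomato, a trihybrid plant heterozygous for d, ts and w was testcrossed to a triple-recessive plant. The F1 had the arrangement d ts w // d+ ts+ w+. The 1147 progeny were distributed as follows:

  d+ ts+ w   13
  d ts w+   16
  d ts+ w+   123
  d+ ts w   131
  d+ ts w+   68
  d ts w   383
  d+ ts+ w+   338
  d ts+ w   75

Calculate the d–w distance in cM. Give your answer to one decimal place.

The two rarest classes, d ts w+ and d+ ts+ w, are the double crossovers. Comparing them with the parentals, only the w allele has switched, so w is the middle locus and the order is d – w – ts.
Crossovers in the d–w interval produce the single-crossover classes d+ ts w and d ts+ w+ (131 + 123 = 254) plus the double crossovers (29).
RF(d–w) = (254 + 29) / 1147 = 283/1147 = 0.2467 → 24.7 cM.

24.7 cM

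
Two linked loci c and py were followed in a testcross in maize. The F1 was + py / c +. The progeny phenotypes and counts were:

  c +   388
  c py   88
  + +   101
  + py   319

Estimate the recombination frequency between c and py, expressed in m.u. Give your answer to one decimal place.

The recombinant classes are + + and c py: 101 + 88 = 189.
Recombination frequency = 189/896 = 0.2109 ≈ 21.1%, i.e. 21.1 m.u.

21.1 m.u.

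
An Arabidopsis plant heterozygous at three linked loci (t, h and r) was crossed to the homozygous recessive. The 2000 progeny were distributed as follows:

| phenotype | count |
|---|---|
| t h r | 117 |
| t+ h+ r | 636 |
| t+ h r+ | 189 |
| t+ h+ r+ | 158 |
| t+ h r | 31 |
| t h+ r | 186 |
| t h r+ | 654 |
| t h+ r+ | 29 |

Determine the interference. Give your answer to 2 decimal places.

The two most frequent reciprocal classes, t+ h+ r and t h r+, are the parental types, so the F1 was t+ h+ r / t h r+.
The two rarest classes, t+ h r and t h+ r+, are the double crossovers. Comparing them with the parentals, only the h allele has switched, so h is the middle locus and the order is t – h – r.
t–h: (375 + 60)/2000 = 0.2175; h–r: (275 + 60)/2000 = 0.1675.
Expected DCO frequency = 0.2175 × 0.1675 ≈ 0.03643; observed = 60/2000 ≈ 0.03000.
Coefficient of coincidence = 0.03000/0.03643 ≈ 0.82; interference = 1 − 0.82 = 0.18.

0.18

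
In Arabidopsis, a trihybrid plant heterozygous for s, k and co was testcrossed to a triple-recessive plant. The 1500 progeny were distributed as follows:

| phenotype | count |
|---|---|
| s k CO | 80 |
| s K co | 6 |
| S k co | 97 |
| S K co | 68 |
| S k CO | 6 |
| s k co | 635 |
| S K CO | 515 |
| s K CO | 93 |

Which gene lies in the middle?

The two most frequent reciprocal classes, s k co and S K CO, are the parental types, so the F1 was s k co / S K CO.
The two rarest classes, s K co and S k CO, are the double crossovers. Comparing them with the parentals, only the k allele has switched, so k is the middle locus and the order is s – k – co.

k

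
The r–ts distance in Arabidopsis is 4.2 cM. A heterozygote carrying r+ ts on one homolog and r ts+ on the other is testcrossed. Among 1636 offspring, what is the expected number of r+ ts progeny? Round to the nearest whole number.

A map distance of 4.2 cM corresponds to a recombination frequency of 0.042.
The F1 is r+ ts / r ts+, so r+ ts is a parental gamete class with expected frequency (1 − r)/2 = 0.958/2 = 0.4790.
Expected number = 0.4790 × 1636 = 783.64 ≈ 784.

784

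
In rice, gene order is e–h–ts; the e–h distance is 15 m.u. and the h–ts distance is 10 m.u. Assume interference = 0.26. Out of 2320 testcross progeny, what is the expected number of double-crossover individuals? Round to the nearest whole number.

Map distances give recombination frequencies of 0.150 and 0.100 for the two intervals.
With interference 0.26 (so coincidence = 0.74), expected double-crossover frequency = 0.150 × 0.100 × 0.74 = 0.01110.
Expected number = 0.01110 × 2320 = 25.75 ≈ 26.

26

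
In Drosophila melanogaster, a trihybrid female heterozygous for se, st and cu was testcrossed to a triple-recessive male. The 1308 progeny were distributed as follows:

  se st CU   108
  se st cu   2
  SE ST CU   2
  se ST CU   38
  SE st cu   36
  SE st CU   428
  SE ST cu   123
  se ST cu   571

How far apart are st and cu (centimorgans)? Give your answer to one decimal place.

The two most frequent reciprocal classes, SE st CU and se ST cu, are the parental types, so the F1 was SE st CU / se ST cu.
The two rarest classes, SE ST CU and se st cu, are the double crossovers. Comparing them with the parentals, only the st allele has switched, so st is the middle locus and the order is cu – st – se.
Crossovers in the cu–st interval produce the single-crossover classes SE st cu and se ST CU (36 + 38 = 74) plus the double crossovers (4).
RF(cu–st) = (74 + 4) / 1308 = 78/1308 = 0.0596 → 6.0 centimorgans.

6.0 centimorgans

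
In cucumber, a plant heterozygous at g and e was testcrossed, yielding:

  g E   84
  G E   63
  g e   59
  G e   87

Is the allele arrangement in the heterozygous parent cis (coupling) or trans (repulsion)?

trans

The two most frequent classes are G e (87) and g E (84); these are the parental (non-recombinant) types.
So the F1 carried G e on one chromosome and g E on the other — the recessive alleles are on opposite chromosomes (trans / repulsion).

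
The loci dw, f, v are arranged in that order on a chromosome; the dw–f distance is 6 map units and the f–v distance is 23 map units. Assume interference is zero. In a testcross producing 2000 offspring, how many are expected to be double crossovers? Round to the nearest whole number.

28

Map distances give recombination frequencies of 0.060 and 0.230 for the two intervals.
With no interference, expected double-crossover frequency = 0.060 × 0.230 = 0.01380.
Expected number = 0.01380 × 2000 = 27.60 ≈ 28.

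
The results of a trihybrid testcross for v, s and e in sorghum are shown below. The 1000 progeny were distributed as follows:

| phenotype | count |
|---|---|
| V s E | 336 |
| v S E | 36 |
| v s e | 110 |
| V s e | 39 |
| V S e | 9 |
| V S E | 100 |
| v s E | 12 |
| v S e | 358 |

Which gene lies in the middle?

v

The two most frequent reciprocal classes, v S e and V s E, are the parental types, so the F1 was v S e / V s E.
The two rarest classes, V S e and v s E, are the double crossovers. Comparing them with the parentals, only the v allele has switched, so v is the middle locus and the order is e – v – s.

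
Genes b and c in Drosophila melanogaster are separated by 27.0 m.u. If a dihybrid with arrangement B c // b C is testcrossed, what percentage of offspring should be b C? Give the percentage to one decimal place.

36.5%

A map distance of 27.0 m.u. corresponds to a recombination frequency of 0.270.
The F1 is B c / b C, so b C is a parental gamete class with expected frequency (1 − r)/2 = 0.730/2 = 0.3650.
That is 0.3650 = 36.5% of the progeny.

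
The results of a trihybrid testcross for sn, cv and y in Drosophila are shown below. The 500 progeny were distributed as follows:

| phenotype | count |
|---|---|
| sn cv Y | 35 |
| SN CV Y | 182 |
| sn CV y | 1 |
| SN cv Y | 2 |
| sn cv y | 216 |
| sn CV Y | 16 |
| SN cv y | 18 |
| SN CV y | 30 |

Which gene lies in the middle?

cv

The two most frequent reciprocal classes, sn cv y and SN CV Y, are the parental types, so the F1 was sn cv y / SN CV Y.
The two rarest classes, sn CV y and SN cv Y, are the double crossovers. Comparing them with the parentals, only the cv allele has switched, so cv is the middle locus and the order is y – cv – sn.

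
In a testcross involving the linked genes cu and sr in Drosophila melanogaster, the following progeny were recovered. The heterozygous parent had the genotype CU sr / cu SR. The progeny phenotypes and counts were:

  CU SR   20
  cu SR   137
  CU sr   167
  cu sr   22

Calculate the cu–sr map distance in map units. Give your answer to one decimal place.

The recombinant classes are CU SR and cu sr: 20 + 22 = 42.
Recombination frequency = 42/346 = 0.1214 ≈ 12.1%, i.e. 12.1 map units.

12.1 map units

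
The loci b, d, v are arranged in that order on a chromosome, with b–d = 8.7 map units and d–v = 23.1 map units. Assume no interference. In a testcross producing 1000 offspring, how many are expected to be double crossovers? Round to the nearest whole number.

Map distances give recombination frequencies of 0.087 and 0.231 for the two intervals.
With no interference, expected double-crossover frequency = 0.087 × 0.231 = 0.02010.
Expected number = 0.02010 × 1000 = 20.10 ≈ 20.

20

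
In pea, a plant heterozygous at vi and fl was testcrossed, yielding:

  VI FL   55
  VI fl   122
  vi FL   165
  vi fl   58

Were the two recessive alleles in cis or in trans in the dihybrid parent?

The two most frequent classes are VI fl (122) and vi FL (165); these are the parental (non-recombinant) types.
So the F1 carried VI fl on one chromosome and vi FL on the other — the recessive alleles are on opposite chromosomes (trans / repulsion).

trans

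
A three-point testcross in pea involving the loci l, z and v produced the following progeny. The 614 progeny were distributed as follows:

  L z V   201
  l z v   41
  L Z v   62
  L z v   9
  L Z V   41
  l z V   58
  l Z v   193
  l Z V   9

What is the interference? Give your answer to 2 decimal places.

0.20

The two most frequent reciprocal classes, L z V and l Z v, are the parental types, so the F1 was L z V / l Z v.
The two rarest classes, L z v and l Z V, are the double crossovers. Comparing them with the parentals, only the v allele has switched, so v is the middle locus and the order is z – v – l.
z–v: (82 + 18)/614 = 0.1629; v–l: (120 + 18)/614 = 0.2248.
Expected DCO frequency = 0.1629 × 0.2248 ≈ 0.03662; observed = 18/614 ≈ 0.02932.
Coefficient of coincidence = 0.02932/0.03662 ≈ 0.80; interference = 1 − 0.80 = 0.20.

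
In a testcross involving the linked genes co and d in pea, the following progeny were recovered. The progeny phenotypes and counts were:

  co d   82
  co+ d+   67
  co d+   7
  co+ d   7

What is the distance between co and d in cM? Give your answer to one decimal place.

8.6 cM

The two most frequent classes, co+ d+ (67) and co d (82), are the parental types, so the F1 was co+ d+ / co d.
The recombinant classes are co+ d and co d+: 7 + 7 = 14.
Recombination frequency = 14/163 = 0.0859 ≈ 8.6%, i.e. 8.6 cM.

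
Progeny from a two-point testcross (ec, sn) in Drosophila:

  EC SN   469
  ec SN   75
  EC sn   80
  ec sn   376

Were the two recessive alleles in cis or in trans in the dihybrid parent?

The two most frequent classes are EC SN (469) and ec sn (376); these are the parental (non-recombinant) types.
So the F1 carried EC SN on one chromosome and ec sn on the other — the recessive alleles are on the same chromosome (cis / coupling).

cis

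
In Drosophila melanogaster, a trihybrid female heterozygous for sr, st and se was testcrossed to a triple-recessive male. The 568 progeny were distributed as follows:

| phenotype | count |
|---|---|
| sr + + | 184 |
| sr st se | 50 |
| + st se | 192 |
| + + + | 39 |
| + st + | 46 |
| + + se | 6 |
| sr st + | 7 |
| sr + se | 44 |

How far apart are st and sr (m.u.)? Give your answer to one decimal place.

18.0 m.u.

The two most frequent reciprocal classes, + st se and sr + +, are the parental types, so the F1 was + st se / sr + +.
The two rarest classes, + + se and sr st +, are the double crossovers. Comparing them with the parentals, only the st allele has switched, so st is the middle locus and the order is sr – st – se.
Crossovers in the sr–st interval produce the single-crossover classes sr st se and + + + (50 + 39 = 89) plus the double crossovers (13).
RF(sr–st) = (89 + 13) / 568 = 102/568 = 0.1796 → 18.0 m.u.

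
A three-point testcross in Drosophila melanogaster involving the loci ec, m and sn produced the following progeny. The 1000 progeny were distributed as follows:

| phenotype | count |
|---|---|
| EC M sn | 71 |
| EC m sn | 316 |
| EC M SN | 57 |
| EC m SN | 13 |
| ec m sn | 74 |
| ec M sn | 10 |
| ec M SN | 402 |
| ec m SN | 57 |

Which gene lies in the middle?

The two most frequent reciprocal classes, ec M SN and EC m sn, are the parental types, so the F1 was ec M SN / EC m sn.
The two rarest classes, ec M sn and EC m SN, are the double crossovers. Comparing them with the parentals, only the sn allele has switched, so sn is the middle locus and the order is ec – sn – m.

sn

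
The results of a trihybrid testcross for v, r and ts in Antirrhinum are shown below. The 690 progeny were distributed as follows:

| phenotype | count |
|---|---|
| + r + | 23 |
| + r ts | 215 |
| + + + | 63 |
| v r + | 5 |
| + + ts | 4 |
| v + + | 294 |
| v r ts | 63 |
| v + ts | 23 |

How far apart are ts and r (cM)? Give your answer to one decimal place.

8.0 cM

The two most frequent reciprocal classes, v + + and + r ts, are the parental types, so the F1 was v + + / + r ts.
The two rarest classes, v r + and + + ts, are the double crossovers. Comparing them with the parentals, only the r allele has switched, so r is the middle locus and the order is ts – r – v.
Crossovers in the ts–r interval produce the single-crossover classes v + ts and + r + (23 + 23 = 46) plus the double crossovers (9).
RF(ts–r) = (46 + 9) / 690 = 55/690 = 0.0797 → 8.0 cM.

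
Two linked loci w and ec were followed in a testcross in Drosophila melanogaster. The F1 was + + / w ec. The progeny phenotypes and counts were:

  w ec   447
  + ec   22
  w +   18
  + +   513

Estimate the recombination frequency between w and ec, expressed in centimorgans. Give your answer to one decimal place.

4.0 centimorgans

The recombinant classes are + ec and w +: 22 + 18 = 40.
Recombination frequency = 40/1000 = 0.0400 ≈ 4.0%, i.e. 4.0 centimorgans.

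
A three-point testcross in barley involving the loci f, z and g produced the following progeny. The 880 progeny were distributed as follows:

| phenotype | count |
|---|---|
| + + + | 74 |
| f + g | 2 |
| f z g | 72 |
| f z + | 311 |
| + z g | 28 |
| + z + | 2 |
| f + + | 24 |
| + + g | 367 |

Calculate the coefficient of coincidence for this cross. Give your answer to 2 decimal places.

0.42

The two most frequent reciprocal classes, + + g and f z +, are the parental types, so the F1 was + + g / f z +.
The two rarest classes, f + g and + z +, are the double crossovers. Comparing them with the parentals, only the f allele has switched, so f is the middle locus and the order is z – f – g.
z–f: (52 + 4)/880 = 0.0636; f–g: (146 + 4)/880 = 0.1705.
Expected DCO frequency = 0.0636 × 0.1705 ≈ 0.01084; observed = 4/880 ≈ 0.00455.
Coefficient of coincidence = 0.00455/0.01084 ≈ 0.42.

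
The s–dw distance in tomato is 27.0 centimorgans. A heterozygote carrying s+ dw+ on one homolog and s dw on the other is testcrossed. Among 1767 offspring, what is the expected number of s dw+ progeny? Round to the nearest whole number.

239

A map distance of 27.0 centimorgans corresponds to a recombination frequency of 0.270.
The F1 is s+ dw+ / s dw, so s dw+ is a recombinant gamete class with expected frequency r/2 = 0.270/2 = 0.1350.
Expected number = 0.1350 × 1767 = 238.55 ≈ 239.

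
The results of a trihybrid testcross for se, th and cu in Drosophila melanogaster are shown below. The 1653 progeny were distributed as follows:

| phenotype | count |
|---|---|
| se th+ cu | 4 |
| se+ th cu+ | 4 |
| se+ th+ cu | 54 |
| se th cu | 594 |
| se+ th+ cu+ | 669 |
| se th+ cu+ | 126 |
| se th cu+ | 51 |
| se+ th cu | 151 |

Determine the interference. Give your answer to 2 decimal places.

The two most frequent reciprocal classes, se th cu and se+ th+ cu+, are the parental types, so the F1 was se th cu / se+ th+ cu+.
The two rarest classes, se th+ cu and se+ th cu+, are the double crossovers. Comparing them with the parentals, only the th allele has switched, so th is the middle locus and the order is cu – th – se.
cu–th: (105 + 8)/1653 = 0.0684; th–se: (277 + 8)/1653 = 0.1724.
Expected DCO frequency = 0.0684 × 0.1724 ≈ 0.01179; observed = 8/1653 ≈ 0.00484.
Coefficient of coincidence = 0.00484/0.01179 ≈ 0.41; interference = 1 − 0.41 = 0.59.

0.59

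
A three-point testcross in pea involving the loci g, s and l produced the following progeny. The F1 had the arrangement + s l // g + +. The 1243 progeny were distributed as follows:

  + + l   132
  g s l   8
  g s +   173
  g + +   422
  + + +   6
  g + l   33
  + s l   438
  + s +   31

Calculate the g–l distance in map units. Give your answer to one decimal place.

The two rarest classes, g s l and + + +, are the double crossovers. Comparing them with the parentals, only the g allele has switched, so g is the middle locus and the order is s – g – l.
Crossovers in the g–l interval produce the single-crossover classes + s + and g + l (31 + 33 = 64) plus the double crossovers (14).
RF(g–l) = (64 + 14) / 1243 = 78/1243 = 0.0628 → 6.3 map units.

6.3 map units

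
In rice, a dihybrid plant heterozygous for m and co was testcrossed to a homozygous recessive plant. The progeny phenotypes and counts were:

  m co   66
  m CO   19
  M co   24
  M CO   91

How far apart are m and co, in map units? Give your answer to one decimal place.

21.5 map units

The two most frequent classes, M CO (91) and m co (66), are the parental types, so the F1 was M CO / m co.
The recombinant classes are M co and m CO: 24 + 19 = 43.
Recombination frequency = 43/200 = 0.2150 ≈ 21.5%, i.e. 21.5 map units.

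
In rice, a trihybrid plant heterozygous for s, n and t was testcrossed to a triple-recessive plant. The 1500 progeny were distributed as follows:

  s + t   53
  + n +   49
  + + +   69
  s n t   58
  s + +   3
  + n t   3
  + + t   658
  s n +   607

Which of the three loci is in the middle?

The two most frequent reciprocal classes, s n + and + + t, are the parental types, so the F1 was s n + / + + t.
The two rarest classes, s + + and + n t, are the double crossovers. Comparing them with the parentals, only the n allele has switched, so n is the middle locus and the order is s – n – t.

n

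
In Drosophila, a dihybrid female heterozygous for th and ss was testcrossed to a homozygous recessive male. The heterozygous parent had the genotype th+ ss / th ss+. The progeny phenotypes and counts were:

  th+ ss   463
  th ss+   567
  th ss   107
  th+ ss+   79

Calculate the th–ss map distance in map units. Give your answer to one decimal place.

The recombinant classes are th+ ss+ and th ss: 79 + 107 = 186.
Recombination frequency = 186/1216 = 0.1530 ≈ 15.3%, i.e. 15.3 map units.

15.3 map units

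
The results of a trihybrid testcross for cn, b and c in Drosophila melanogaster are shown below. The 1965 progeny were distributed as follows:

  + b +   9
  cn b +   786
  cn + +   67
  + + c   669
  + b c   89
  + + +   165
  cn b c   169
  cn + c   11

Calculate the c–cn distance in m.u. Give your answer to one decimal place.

18.0 m.u.

The two most frequent reciprocal classes, cn b + and + + c, are the parental types, so the F1 was cn b + / + + c.
The two rarest classes, + b + and cn + c, are the double crossovers. Comparing them with the parentals, only the cn allele has switched, so cn is the middle locus and the order is c – cn – b.
Crossovers in the c–cn interval produce the single-crossover classes cn b c and + + + (169 + 165 = 334) plus the double crossovers (20).
RF(c–cn) = (334 + 20) / 1965 = 354/1965 = 0.1802 → 18.0 m.u.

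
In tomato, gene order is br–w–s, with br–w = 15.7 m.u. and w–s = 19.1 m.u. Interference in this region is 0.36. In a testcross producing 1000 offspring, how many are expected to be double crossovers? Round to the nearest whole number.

Map distances give recombination frequencies of 0.157 and 0.191 for the two intervals.
With interference 0.36 (so coincidence = 0.64), expected double-crossover frequency = 0.157 × 0.191 × 0.64 = 0.01919.
Expected number = 0.01919 × 1000 = 19.19 ≈ 19.

19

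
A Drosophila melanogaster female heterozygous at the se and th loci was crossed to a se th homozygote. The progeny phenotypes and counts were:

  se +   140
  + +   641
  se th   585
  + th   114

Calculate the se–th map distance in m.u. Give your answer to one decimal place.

The two most frequent classes, + + (641) and se th (585), are the parental types, so the F1 was + + / se th.
The recombinant classes are + th and se +: 114 + 140 = 254.
Recombination frequency = 254/1480 = 0.1716 ≈ 17.2%, i.e. 17.2 m.u.

17.2 m.u.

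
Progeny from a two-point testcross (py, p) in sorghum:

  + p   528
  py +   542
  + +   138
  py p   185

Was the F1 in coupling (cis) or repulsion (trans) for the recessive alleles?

The two most frequent classes are + p (528) and py + (542); these are the parental (non-recombinant) types.
So the F1 carried + p on one chromosome and py + on the other — the recessive alleles are on opposite chromosomes (trans / repulsion).

trans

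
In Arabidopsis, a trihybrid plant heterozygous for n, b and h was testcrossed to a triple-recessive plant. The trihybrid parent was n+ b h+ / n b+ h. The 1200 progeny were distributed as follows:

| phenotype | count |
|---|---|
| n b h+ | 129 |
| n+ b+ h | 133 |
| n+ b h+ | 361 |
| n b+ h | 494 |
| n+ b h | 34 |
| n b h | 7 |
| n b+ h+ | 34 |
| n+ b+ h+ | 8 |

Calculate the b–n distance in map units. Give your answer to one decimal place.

23.1 map units

The two rarest classes, n+ b+ h+ and n b h, are the double crossovers. Comparing them with the parentals, only the b allele has switched, so b is the middle locus and the order is h – b – n.
Crossovers in the b–n interval produce the single-crossover classes n b h+ and n+ b+ h (129 + 133 = 262) plus the double crossovers (15).
RF(b–n) = (262 + 15) / 1200 = 277/1200 = 0.2308 → 23.1 map units.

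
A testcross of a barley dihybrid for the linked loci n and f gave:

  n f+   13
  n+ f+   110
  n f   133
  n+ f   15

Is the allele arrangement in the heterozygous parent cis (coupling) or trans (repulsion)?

cis

The two most frequent classes are n+ f+ (110) and n f (133); these are the parental (non-recombinant) types.
So the F1 carried n+ f+ on one chromosome and n f on the other — the recessive alleles are on the same chromosome (cis / coupling).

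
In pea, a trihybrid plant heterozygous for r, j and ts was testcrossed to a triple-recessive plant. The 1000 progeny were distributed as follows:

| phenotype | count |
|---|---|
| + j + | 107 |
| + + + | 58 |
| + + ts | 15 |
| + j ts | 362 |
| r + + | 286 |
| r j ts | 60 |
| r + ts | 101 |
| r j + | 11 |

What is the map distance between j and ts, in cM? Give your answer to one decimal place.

23.4 cM

The two most frequent reciprocal classes, + j ts and r + +, are the parental types, so the F1 was + j ts / r + +.
The two rarest classes, + + ts and r j +, are the double crossovers. Comparing them with the parentals, only the j allele has switched, so j is the middle locus and the order is r – j – ts.
Crossovers in the j–ts interval produce the single-crossover classes + j + and r + ts (107 + 101 = 208) plus the double crossovers (26).
RF(j–ts) = (208 + 26) / 1000 = 234/1000 = 0.2340 → 23.4 cM.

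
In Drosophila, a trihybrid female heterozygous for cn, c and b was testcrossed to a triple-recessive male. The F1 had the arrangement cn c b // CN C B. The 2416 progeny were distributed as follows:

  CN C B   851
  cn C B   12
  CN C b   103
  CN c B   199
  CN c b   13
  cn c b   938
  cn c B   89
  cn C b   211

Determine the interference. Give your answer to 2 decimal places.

0.36

The two rarest classes, CN c b and cn C B, are the double crossovers. Comparing them with the parentals, only the cn allele has switched, so cn is the middle locus and the order is c – cn – b.
c–cn: (410 + 25)/2416 = 0.1800; cn–b: (192 + 25)/2416 = 0.0898.
Expected DCO frequency = 0.1800 × 0.0898 ≈ 0.01616; observed = 25/2416 ≈ 0.01035.
Coefficient of coincidence = 0.01035/0.01616 ≈ 0.64; interference = 1 − 0.64 = 0.36.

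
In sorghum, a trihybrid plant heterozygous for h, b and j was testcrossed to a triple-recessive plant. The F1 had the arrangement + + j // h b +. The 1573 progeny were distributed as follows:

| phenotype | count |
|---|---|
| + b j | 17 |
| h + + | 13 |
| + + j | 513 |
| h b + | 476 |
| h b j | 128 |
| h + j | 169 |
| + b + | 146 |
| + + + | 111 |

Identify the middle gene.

b

The two rarest classes, + b j and h + +, are the double crossovers. Comparing them with the parentals, only the b allele has switched, so b is the middle locus and the order is h – b – j.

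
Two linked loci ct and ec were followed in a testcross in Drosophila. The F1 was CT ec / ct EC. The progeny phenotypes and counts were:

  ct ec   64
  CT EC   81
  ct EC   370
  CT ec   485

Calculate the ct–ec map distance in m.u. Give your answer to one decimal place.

14.5 m.u.

The recombinant classes are CT EC and ct ec: 81 + 64 = 145.
Recombination frequency = 145/1000 = 0.1450 ≈ 14.5%, i.e. 14.5 m.u.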